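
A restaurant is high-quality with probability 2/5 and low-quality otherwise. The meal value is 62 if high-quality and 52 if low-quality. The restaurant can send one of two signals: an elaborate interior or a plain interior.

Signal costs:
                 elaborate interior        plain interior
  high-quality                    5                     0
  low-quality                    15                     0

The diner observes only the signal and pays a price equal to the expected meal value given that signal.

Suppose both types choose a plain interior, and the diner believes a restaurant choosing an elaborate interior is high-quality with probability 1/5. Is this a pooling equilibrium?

At the pooled signal (plain interior) the diner holds the prior 2/5 and pays 2/5·62 + 3/5·52 = 56. Off-path (elaborate interior) belief 1/5 gives 1/5·62 + 4/5·52 = 54.
High-quality: plain interior gives 56 − 0 = 56; elaborate interior gives 54 − 5 = 49. Stays. ✓
Low-quality: plain interior gives 56 − 0 = 56; elaborate interior gives 54 − 15 = 39. Stays. ✓

Yes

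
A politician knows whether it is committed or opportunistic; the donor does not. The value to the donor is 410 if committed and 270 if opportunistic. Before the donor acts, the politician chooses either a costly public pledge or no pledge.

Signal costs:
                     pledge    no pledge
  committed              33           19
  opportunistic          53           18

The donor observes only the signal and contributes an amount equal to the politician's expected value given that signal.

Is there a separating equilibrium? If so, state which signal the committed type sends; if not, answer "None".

None

Try committed → pledge, opportunistic → no pledge:
  If types separate, pledge earns payment 410 and no pledge earns 270.
  Committed: pledge gives 410 − 33 = 377; no pledge gives 270 − 19 = 251. No deviation. ✓
  Opportunistic: no pledge gives 270 − 18 = 252; pledge gives 410 − 53 = 357. Would deviate. ✗
Try committed → no pledge, opportunistic → pledge:
  If types separate, no pledge earns payment 410 and pledge earns 270.
  Committed: no pledge gives 410 − 19 = 391; pledge gives 270 − 33 = 237. No deviation. ✓
  Opportunistic: pledge gives 270 − 53 = 217; no pledge gives 410 − 18 = 392. Would deviate. ✗
Neither assignment is incentive-compatible.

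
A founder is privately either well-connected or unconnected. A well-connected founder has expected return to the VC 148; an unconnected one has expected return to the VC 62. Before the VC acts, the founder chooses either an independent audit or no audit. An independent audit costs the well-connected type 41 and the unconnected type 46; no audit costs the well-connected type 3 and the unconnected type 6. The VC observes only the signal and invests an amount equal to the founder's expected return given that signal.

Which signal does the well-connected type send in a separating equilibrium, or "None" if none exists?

Try well-connected → audit, unconnected → no audit:
  Under separation the VC infers type exactly: audit → well-connected (pays 148), no audit → unconnected (pays 62).
  Well-connected: audit gives 148 − 41 = 107; no audit gives 62 − 3 = 59. No deviation. ✓
  Unconnected: no audit gives 62 − 6 = 56; audit gives 148 − 46 = 102. Would deviate. ✗
Try well-connected → no audit, unconnected → audit:
  Under separation the VC infers type exactly: no audit → well-connected (pays 148), audit → unconnected (pays 62).
  Well-connected: no audit gives 148 − 3 = 145; audit gives 62 − 41 = 21. No deviation. ✓
  Unconnected: audit gives 62 − 46 = 16; no audit gives 148 − 6 = 142. Would deviate. ✗
Neither assignment is incentive-compatible.

None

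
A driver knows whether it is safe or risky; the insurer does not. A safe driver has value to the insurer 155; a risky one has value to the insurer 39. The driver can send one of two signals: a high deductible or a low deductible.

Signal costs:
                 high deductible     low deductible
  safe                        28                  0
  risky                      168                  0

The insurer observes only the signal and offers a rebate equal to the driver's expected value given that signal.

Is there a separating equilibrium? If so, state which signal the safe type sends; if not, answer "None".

Try safe → high deductible, risky → low deductible:
  Under separation the insurer infers type exactly: high deductible → safe (pays 155), low deductible → risky (pays 39).
  Safe: high deductible gives 155 − 28 = 127; low deductible gives 39 − 0 = 39. No deviation. ✓
  Risky: low deductible gives 39 − 0 = 39; high deductible gives 155 − 168 = -13. No deviation. ✓
Both hold — the safe type sends high deductible.

high deductible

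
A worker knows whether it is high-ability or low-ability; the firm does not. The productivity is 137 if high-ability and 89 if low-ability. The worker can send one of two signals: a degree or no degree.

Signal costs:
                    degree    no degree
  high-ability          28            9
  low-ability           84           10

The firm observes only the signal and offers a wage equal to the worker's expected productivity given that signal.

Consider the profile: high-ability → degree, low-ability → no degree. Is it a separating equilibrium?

Under separation the firm infers type exactly: degree → high-ability (pays 137), no degree → low-ability (pays 89).
High-ability: degree gives 137 − 28 = 109; no degree gives 89 − 9 = 80. No deviation. ✓
Low-ability: no degree gives 89 − 10 = 79; degree gives 137 − 84 = 53. No deviation. ✓
Both incentive constraints hold.

Yes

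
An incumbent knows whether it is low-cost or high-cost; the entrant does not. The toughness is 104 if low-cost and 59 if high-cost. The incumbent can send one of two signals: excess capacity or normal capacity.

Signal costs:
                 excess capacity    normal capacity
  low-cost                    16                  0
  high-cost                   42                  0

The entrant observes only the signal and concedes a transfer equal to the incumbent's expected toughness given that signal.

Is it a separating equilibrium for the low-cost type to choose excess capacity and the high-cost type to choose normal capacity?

Under separation the entrant infers type exactly: excess capacity → low-cost (pays 104), normal capacity → high-cost (pays 59).
Low-cost: excess capacity gives 104 − 16 = 88; normal capacity gives 59 − 0 = 59. No deviation. ✓
High-cost: normal capacity gives 59 − 0 = 59; excess capacity gives 104 − 42 = 62. Would deviate. ✗

No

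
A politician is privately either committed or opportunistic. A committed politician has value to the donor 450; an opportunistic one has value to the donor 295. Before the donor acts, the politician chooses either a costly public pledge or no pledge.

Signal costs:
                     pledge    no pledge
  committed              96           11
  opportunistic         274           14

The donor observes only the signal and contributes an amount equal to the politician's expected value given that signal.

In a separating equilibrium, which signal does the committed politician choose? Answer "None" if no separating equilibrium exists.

pledge

Try committed → pledge, opportunistic → no pledge:
  Under separation the donor infers type exactly: pledge → committed (pays 450), no pledge → opportunistic (pays 295).
  Committed: pledge gives 450 − 96 = 354; no pledge gives 295 − 11 = 284. No deviation. ✓
  Opportunistic: no pledge gives 295 − 14 = 281; pledge gives 450 − 274 = 176. No deviation. ✓
Both hold — the committed type sends pledge.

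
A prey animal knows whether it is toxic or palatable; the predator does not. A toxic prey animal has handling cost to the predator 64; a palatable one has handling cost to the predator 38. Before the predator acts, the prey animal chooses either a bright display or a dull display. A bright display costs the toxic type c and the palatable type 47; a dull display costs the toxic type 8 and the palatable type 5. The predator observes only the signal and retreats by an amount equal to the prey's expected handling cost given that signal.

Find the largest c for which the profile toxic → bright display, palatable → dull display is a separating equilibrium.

34

Under separation: bright display → toxic (pays 64); dull display → palatable (pays 38).
Palatable: 38 − 5 = 33 ≥ 64 − 47 = 17. Holds regardless of c. ✓
Toxic: 64 − c ≥ 38 − 8, so c ≤ 64 − 30 = 34.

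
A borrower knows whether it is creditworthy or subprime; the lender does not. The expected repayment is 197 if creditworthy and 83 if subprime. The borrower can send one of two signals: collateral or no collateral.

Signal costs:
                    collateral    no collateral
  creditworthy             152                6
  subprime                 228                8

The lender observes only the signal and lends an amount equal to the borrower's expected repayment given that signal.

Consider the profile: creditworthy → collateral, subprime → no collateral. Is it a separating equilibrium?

No

Under separation the lender infers type exactly: collateral → creditworthy (pays 197), no collateral → subprime (pays 83).
Creditworthy: collateral gives 197 − 152 = 45; no collateral gives 83 − 6 = 77. Would deviate. ✗
Subprime: no collateral gives 83 − 8 = 75; collateral gives 197 − 228 = -31. No deviation. ✓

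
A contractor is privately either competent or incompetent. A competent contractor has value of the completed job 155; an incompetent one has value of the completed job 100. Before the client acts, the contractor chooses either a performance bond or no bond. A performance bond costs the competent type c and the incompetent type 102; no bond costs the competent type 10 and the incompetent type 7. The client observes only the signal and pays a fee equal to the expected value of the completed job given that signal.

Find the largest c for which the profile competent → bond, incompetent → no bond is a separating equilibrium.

Under separation: bond → competent (pays 155); no bond → incompetent (pays 100).
Incompetent: 100 − 7 = 93 ≥ 155 − 102 = 53. Holds regardless of c. ✓
Competent: 155 − c ≥ 100 − 10, so c ≤ 155 − 90 = 65.

65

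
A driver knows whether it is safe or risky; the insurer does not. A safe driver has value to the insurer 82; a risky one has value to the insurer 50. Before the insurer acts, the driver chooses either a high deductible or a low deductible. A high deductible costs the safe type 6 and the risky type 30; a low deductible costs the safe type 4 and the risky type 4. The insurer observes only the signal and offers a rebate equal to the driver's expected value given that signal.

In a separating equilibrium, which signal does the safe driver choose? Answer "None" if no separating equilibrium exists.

Try safe → high deductible, risky → low deductible:
  If types separate, high deductible earns payment 82 and low deductible earns 50.
  Safe: high deductible gives 82 − 6 = 76; low deductible gives 50 − 4 = 46. No deviation. ✓
  Risky: low deductible gives 50 − 4 = 46; high deductible gives 82 − 30 = 52. Would deviate. ✗
Try safe → low deductible, risky → high deductible:
  If types separate, low deductible earns payment 82 and high deductible earns 50.
  Safe: low deductible gives 82 − 4 = 78; high deductible gives 50 − 6 = 44. No deviation. ✓
  Risky: high deductible gives 50 − 30 = 20; low deductible gives 82 − 4 = 78. Would deviate. ✗
Neither assignment is incentive-compatible.

None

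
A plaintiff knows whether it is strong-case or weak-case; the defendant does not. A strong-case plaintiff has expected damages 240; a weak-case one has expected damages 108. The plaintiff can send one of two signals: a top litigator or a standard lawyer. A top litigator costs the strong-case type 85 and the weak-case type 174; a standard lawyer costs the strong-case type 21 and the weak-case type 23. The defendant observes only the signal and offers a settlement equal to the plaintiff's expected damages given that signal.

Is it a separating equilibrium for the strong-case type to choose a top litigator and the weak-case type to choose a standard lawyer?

Under separation the defendant infers type exactly: top litigator → strong-case (pays 240), standard lawyer → weak-case (pays 108).
Strong-case: top litigator gives 240 − 85 = 155; standard lawyer gives 108 − 21 = 87. No deviation. ✓
Weak-case: standard lawyer gives 108 − 23 = 85; top litigator gives 240 − 174 = 66. No deviation. ✓
Neither type gains from mimicking the other.

Yes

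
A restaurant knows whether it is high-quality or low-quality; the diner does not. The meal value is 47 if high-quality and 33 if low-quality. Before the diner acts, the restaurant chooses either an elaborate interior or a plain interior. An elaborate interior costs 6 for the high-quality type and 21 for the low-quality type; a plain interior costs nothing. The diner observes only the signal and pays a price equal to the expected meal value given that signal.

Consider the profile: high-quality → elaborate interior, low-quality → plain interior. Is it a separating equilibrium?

If types separate, elaborate interior earns payment 47 and plain interior earns 33.
High-quality: elaborate interior gives 47 − 6 = 41; plain interior gives 33 − 0 = 33. No deviation. ✓
Low-quality: plain interior gives 33 − 0 = 33; elaborate interior gives 47 − 21 = 26. No deviation. ✓
Neither type gains from mimicking the other.

Yes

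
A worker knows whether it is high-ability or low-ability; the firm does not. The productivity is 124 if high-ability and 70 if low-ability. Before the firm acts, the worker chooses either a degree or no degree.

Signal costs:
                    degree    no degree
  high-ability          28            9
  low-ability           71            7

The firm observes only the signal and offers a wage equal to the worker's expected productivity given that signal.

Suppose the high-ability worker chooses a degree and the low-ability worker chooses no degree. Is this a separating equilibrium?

Under separation the firm infers type exactly: degree → high-ability (pays 124), no degree → low-ability (pays 70).
High-ability: degree gives 124 − 28 = 96; no degree gives 70 − 9 = 61. No deviation. ✓
Low-ability: no degree gives 70 − 7 = 63; degree gives 124 − 71 = 53. No deviation. ✓
Both incentive constraints hold.

Yes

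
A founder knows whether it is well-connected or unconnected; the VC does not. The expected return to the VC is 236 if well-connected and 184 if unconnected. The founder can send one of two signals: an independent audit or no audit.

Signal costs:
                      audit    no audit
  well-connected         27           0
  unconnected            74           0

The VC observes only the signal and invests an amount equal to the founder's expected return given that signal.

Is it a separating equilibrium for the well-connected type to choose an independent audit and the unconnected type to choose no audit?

Yes

If types separate, audit earns payment 236 and no audit earns 184.
Well-connected: audit gives 236 − 27 = 209; no audit gives 184 − 0 = 184. No deviation. ✓
Unconnected: no audit gives 184 − 0 = 184; audit gives 236 − 74 = 162. No deviation. ✓
Neither type gains from mimicking the other.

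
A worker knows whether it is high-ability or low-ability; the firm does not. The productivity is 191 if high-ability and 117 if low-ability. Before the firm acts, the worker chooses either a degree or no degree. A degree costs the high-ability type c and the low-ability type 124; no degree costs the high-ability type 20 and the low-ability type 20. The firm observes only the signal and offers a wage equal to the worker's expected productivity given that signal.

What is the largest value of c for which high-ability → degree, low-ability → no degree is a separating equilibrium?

Under separation: degree → high-ability (pays 191); no degree → low-ability (pays 117).
Low-ability: 117 − 20 = 97 ≥ 191 − 124 = 67. Holds regardless of c. ✓
High-ability: 191 − c ≥ 117 − 20, so c ≤ 191 − 97 = 94.

94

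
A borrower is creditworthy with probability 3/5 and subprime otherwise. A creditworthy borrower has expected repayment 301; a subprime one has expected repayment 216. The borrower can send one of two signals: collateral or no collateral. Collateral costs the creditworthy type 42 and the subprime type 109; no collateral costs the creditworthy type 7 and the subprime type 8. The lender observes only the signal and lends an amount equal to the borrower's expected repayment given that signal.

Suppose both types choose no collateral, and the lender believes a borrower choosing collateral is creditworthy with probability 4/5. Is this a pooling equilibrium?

At the pooled signal (no collateral) the lender holds the prior 3/5 and pays 3/5·301 + 2/5·216 = 267. Off-path (collateral) belief 4/5 gives 4/5·301 + 1/5·216 = 284.
Creditworthy: no collateral gives 267 − 7 = 260; collateral gives 284 − 42 = 242. Stays. ✓
Subprime: no collateral gives 267 − 8 = 259; collateral gives 284 − 109 = 175. Stays. ✓

Yes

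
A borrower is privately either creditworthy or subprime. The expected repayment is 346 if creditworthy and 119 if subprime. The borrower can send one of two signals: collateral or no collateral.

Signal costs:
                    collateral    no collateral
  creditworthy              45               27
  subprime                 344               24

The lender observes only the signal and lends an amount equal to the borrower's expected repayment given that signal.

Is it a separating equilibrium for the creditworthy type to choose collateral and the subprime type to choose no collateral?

Under separation the lender infers type exactly: collateral → creditworthy (pays 346), no collateral → subprime (pays 119).
Creditworthy: collateral gives 346 − 45 = 301; no collateral gives 119 − 27 = 92. No deviation. ✓
Subprime: no collateral gives 119 − 24 = 95; collateral gives 346 − 344 = 2. No deviation. ✓
Both incentive constraints hold.

Yes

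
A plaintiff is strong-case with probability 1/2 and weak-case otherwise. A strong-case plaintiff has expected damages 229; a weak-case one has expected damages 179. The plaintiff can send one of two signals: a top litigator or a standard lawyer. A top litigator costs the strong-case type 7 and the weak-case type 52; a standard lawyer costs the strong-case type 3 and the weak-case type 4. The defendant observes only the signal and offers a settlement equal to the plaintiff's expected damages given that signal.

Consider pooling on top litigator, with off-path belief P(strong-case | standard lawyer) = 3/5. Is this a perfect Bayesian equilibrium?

On the equilibrium path (top litigator) the defendant holds the prior 1/2 and pays 1/2·229 + 1/2·179 = 204. Off-path (standard lawyer) belief 3/5 gives 3/5·229 + 2/5·179 = 209.
Strong-case: top litigator gives 204 − 7 = 197; standard lawyer gives 209 − 3 = 206. Deviates. ✗
Weak-case: top litigator gives 204 − 52 = 152; standard lawyer gives 209 − 4 = 205. Deviates. ✗

No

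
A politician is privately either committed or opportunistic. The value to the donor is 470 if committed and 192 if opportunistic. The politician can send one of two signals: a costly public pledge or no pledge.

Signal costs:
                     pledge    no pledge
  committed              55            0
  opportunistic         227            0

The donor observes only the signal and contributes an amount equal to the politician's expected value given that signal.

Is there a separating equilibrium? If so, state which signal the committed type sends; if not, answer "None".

None

Try committed → pledge, opportunistic → no pledge:
  If types separate, pledge earns payment 470 and no pledge earns 192.
  Committed: pledge gives 470 − 55 = 415; no pledge gives 192 − 0 = 192. No deviation. ✓
  Opportunistic: no pledge gives 192 − 0 = 192; pledge gives 470 − 227 = 243. Would deviate. ✗
Try committed → no pledge, opportunistic → pledge:
  If types separate, no pledge earns payment 470 and pledge earns 192.
  Committed: no pledge gives 470 − 0 = 470; pledge gives 192 − 55 = 137. No deviation. ✓
  Opportunistic: pledge gives 192 − 227 = -35; no pledge gives 470 − 0 = 470. Would deviate. ✗
Neither assignment is incentive-compatible.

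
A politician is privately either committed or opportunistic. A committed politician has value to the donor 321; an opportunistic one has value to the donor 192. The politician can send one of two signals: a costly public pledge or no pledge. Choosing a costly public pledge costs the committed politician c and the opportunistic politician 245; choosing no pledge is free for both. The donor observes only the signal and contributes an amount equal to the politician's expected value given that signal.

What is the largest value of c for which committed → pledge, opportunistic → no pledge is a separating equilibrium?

129

Under separation: pledge → committed (pays 321); no pledge → opportunistic (pays 192).
Opportunistic: 192 − 0 = 192 ≥ 321 − 245 = 76. Holds regardless of c. ✓
Committed: 321 − c ≥ 192 − 0, so c ≤ 321 − 192 = 129.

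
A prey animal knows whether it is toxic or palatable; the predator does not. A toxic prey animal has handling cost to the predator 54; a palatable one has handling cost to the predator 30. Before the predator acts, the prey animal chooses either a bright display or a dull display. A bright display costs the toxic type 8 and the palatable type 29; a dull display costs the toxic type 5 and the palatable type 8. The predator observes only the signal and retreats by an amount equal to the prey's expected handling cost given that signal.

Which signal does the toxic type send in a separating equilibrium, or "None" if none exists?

Try toxic → bright display, palatable → dull display:
  If types separate, bright display earns payment 54 and dull display earns 30.
  Toxic: bright display gives 54 − 8 = 46; dull display gives 30 − 5 = 25. No deviation. ✓
  Palatable: dull display gives 30 − 8 = 22; bright display gives 54 − 29 = 25. Would deviate. ✗
Try toxic → dull display, palatable → bright display:
  If types separate, dull display earns payment 54 and bright display earns 30.
  Toxic: dull display gives 54 − 5 = 49; bright display gives 30 − 8 = 22. No deviation. ✓
  Palatable: bright display gives 30 − 29 = 1; dull display gives 54 − 8 = 46. Would deviate. ✗
Neither assignment is incentive-compatible.

None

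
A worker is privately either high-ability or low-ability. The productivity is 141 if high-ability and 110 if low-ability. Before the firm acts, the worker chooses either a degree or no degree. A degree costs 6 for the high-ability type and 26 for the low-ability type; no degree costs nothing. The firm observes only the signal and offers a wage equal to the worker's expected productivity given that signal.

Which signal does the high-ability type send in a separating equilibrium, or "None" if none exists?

None

Try high-ability → degree, low-ability → no degree:
  If types separate, degree earns payment 141 and no degree earns 110.
  High-ability: degree gives 141 − 6 = 135; no degree gives 110 − 0 = 110. No deviation. ✓
  Low-ability: no degree gives 110 − 0 = 110; degree gives 141 − 26 = 115. Would deviate. ✗
Try high-ability → no degree, low-ability → degree:
  If types separate, no degree earns payment 141 and degree earns 110.
  High-ability: no degree gives 141 − 0 = 141; degree gives 110 − 6 = 104. No deviation. ✓
  Low-ability: degree gives 110 − 26 = 84; no degree gives 141 − 0 = 141. Would deviate. ✗
Neither assignment is incentive-compatible.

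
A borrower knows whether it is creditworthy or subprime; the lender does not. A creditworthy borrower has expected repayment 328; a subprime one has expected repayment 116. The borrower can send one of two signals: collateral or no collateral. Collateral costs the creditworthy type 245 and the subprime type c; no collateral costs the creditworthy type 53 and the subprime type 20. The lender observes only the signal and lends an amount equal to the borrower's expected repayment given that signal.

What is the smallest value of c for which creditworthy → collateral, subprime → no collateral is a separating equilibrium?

232

Under separation: collateral → creditworthy (pays 328); no collateral → subprime (pays 116).
Creditworthy: 328 − 245 = 83 ≥ 116 − 53 = 63. Holds regardless of c. ✓
Subprime: 116 − 20 ≥ 328 − c, so c ≥ 328 − 96 = 232.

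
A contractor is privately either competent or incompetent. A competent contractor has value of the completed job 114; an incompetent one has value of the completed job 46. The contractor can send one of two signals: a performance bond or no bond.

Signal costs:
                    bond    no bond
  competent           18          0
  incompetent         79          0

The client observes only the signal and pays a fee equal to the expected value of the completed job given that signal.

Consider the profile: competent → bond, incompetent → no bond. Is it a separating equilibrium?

If types separate, bond earns payment 114 and no bond earns 46.
Competent: bond gives 114 − 18 = 96; no bond gives 46 − 0 = 46. No deviation. ✓
Incompetent: no bond gives 46 − 0 = 46; bond gives 114 − 79 = 35. No deviation. ✓
Both incentive constraints hold.

Yes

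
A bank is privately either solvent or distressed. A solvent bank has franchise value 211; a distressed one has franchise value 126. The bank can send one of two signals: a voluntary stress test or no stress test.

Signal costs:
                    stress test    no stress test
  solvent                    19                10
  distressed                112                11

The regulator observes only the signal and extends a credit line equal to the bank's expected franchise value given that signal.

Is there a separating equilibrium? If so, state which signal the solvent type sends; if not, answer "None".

Try solvent → stress test, distressed → no stress test:
  Under separation the regulator infers type exactly: stress test → solvent (pays 211), no stress test → distressed (pays 126).
  Solvent: stress test gives 211 − 19 = 192; no stress test gives 126 − 10 = 116. No deviation. ✓
  Distressed: no stress test gives 126 − 11 = 115; stress test gives 211 − 112 = 99. No deviation. ✓
Both hold — the solvent type sends stress test.

stress test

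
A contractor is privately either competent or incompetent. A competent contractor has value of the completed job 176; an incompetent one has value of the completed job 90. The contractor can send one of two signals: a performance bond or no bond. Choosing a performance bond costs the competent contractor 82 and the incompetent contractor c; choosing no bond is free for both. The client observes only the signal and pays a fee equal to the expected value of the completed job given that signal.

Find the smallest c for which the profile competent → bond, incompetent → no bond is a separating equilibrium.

86

Under separation: bond → competent (pays 176); no bond → incompetent (pays 90).
Competent: 176 − 82 = 94 ≥ 90 − 0 = 90. Holds regardless of c. ✓
Incompetent: 90 − 0 ≥ 176 − c, so c ≥ 176 − 90 = 86.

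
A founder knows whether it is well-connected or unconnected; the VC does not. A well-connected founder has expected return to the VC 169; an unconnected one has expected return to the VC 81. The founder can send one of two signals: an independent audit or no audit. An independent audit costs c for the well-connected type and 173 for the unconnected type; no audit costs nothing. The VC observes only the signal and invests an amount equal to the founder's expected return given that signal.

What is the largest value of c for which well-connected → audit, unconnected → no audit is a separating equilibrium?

Under separation: audit → well-connected (pays 169); no audit → unconnected (pays 81).
Unconnected: 81 − 0 = 81 ≥ 169 − 173 = -4. Holds regardless of c. ✓
Well-connected: 169 − c ≥ 81 − 0, so c ≤ 169 − 81 = 88.

88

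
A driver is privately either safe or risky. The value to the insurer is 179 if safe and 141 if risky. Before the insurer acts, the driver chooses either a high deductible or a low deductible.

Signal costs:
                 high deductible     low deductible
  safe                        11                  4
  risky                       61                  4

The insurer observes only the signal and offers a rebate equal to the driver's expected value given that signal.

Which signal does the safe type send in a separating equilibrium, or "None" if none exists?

high deductible

Try safe → high deductible, risky → low deductible:
  If types separate, high deductible earns payment 179 and low deductible earns 141.
  Safe: high deductible gives 179 − 11 = 168; low deductible gives 141 − 4 = 137. No deviation. ✓
  Risky: low deductible gives 141 − 4 = 137; high deductible gives 179 − 61 = 118. No deviation. ✓
Both hold — the safe type sends high deductible.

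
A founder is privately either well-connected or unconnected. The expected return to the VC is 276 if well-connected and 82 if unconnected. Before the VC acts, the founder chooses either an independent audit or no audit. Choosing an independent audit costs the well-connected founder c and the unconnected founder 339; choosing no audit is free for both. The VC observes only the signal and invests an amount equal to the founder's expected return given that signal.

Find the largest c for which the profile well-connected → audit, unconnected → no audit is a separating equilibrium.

Under separation: audit → well-connected (pays 276); no audit → unconnected (pays 82).
Unconnected: 82 − 0 = 82 ≥ 276 − 339 = -63. Holds regardless of c. ✓
Well-connected: 276 − c ≥ 82 − 0, so c ≤ 276 − 82 = 194.

194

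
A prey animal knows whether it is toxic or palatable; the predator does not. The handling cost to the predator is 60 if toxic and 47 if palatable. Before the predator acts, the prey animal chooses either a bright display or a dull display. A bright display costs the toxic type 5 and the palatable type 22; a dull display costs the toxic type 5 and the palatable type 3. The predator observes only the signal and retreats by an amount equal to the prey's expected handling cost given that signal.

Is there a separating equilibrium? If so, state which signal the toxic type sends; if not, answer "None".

Try toxic → bright display, palatable → dull display:
  If types separate, bright display earns payment 60 and dull display earns 47.
  Toxic: bright display gives 60 − 5 = 55; dull display gives 47 − 5 = 42. No deviation. ✓
  Palatable: dull display gives 47 − 3 = 44; bright display gives 60 − 22 = 38. No deviation. ✓
Both hold — the toxic type sends bright display.

bright display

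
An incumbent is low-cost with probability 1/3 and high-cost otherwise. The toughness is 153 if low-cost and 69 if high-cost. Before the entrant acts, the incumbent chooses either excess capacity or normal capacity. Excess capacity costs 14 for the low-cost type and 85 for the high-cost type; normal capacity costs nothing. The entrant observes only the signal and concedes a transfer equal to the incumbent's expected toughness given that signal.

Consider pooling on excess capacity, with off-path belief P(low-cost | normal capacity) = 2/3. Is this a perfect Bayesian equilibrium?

No

At the pooled signal (excess capacity) the entrant holds the prior 1/3 and pays 1/3·153 + 2/3·69 = 97. Off-path (normal capacity) belief 2/3 gives 2/3·153 + 1/3·69 = 125.
Low-cost: excess capacity gives 97 − 14 = 83; normal capacity gives 125 − 0 = 125. Deviates. ✗
High-cost: excess capacity gives 97 − 85 = 12; normal capacity gives 125 − 0 = 125. Deviates. ✗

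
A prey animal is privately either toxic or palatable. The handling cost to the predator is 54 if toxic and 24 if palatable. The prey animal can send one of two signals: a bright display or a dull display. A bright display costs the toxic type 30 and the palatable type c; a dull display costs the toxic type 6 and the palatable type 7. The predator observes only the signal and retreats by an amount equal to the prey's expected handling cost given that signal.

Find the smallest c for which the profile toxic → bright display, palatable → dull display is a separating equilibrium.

37

Under separation: bright display → toxic (pays 54); dull display → palatable (pays 24).
Toxic: 54 − 30 = 24 ≥ 24 − 6 = 18. Holds regardless of c. ✓
Palatable: 24 − 7 ≥ 54 − c, so c ≥ 54 − 17 = 37.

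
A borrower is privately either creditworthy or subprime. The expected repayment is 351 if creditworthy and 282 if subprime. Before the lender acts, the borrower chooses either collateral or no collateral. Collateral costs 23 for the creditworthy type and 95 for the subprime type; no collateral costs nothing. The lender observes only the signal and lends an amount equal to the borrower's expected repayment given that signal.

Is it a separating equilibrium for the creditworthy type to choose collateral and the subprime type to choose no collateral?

Under separation the lender infers type exactly: collateral → creditworthy (pays 351), no collateral → subprime (pays 282).
Creditworthy: collateral gives 351 − 23 = 328; no collateral gives 282 − 0 = 282. No deviation. ✓
Subprime: no collateral gives 282 − 0 = 282; collateral gives 351 − 95 = 256. No deviation. ✓
Neither type gains from mimicking the other.

Yes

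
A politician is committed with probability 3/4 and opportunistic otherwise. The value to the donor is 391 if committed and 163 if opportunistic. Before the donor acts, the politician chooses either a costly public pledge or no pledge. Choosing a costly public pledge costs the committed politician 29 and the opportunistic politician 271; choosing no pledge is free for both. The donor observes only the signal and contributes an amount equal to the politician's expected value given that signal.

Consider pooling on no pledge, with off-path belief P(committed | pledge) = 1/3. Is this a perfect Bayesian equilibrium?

Yes

On the equilibrium path (no pledge) the donor holds the prior 3/4 and pays 3/4·391 + 1/4·163 = 334. Off-path (pledge) belief 1/3 gives 1/3·391 + 2/3·163 = 239.
Committed: no pledge gives 334 − 0 = 334; pledge gives 239 − 29 = 210. Stays. ✓
Opportunistic: no pledge gives 334 − 0 = 334; pledge gives 239 − 271 = -32. Stays. ✓
Beliefs are Bayes-consistent on-path and both types best-respond.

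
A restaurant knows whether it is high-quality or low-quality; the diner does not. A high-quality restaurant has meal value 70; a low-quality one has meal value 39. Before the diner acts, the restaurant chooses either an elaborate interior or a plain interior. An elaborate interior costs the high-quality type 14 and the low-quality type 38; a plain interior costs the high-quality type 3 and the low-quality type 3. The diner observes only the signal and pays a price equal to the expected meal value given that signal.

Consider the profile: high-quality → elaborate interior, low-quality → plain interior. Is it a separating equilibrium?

Yes

Under separation the diner infers type exactly: elaborate interior → high-quality (pays 70), plain interior → low-quality (pays 39).
High-quality: elaborate interior gives 70 − 14 = 56; plain interior gives 39 − 3 = 36. No deviation. ✓
Low-quality: plain interior gives 39 − 3 = 36; elaborate interior gives 70 − 38 = 32. No deviation. ✓
Both incentive constraints hold.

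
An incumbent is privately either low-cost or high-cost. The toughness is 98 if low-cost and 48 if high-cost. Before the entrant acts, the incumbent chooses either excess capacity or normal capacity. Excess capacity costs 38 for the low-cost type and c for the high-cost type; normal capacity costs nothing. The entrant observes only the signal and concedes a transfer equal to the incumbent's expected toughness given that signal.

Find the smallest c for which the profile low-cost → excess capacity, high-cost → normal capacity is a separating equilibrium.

50

Under separation: excess capacity → low-cost (pays 98); normal capacity → high-cost (pays 48).
Low-cost: 98 − 38 = 60 ≥ 48 − 0 = 48. Holds regardless of c. ✓
High-cost: 48 − 0 ≥ 98 − c, so c ≥ 98 − 48 = 50.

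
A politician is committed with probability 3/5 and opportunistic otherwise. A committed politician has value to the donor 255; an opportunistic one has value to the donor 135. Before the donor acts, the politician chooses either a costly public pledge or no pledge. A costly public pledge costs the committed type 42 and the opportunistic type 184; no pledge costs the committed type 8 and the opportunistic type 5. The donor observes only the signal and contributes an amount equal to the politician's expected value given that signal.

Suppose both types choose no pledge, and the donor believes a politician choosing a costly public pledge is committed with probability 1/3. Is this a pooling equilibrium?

At the pooled signal (no pledge) the donor holds the prior 3/5 and pays 3/5·255 + 2/5·135 = 207. Off-path (pledge) belief 1/3 gives 1/3·255 + 2/3·135 = 175.
Committed: no pledge gives 207 − 8 = 199; pledge gives 175 − 42 = 133. Stays. ✓
Opportunistic: no pledge gives 207 − 5 = 202; pledge gives 175 − 184 = -9. Stays. ✓

Yes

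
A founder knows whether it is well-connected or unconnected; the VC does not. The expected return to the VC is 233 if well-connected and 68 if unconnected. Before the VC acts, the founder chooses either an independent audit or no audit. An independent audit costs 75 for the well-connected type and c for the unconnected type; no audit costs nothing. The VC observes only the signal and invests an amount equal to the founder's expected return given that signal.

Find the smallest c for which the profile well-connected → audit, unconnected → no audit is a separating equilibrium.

165

Under separation: audit → well-connected (pays 233); no audit → unconnected (pays 68).
Well-connected: 233 − 75 = 158 ≥ 68 − 0 = 68. Holds regardless of c. ✓
Unconnected: 68 − 0 ≥ 233 − c, so c ≥ 233 − 68 = 165.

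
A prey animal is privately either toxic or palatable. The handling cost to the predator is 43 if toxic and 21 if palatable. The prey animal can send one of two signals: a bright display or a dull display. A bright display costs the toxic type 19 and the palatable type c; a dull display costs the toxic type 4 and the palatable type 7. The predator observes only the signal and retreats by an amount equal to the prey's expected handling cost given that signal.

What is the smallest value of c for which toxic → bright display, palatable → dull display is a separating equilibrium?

Under separation: bright display → toxic (pays 43); dull display → palatable (pays 21).
Toxic: 43 − 19 = 24 ≥ 21 − 4 = 17. Holds regardless of c. ✓
Palatable: 21 − 7 ≥ 43 − c, so c ≥ 43 − 14 = 29.

29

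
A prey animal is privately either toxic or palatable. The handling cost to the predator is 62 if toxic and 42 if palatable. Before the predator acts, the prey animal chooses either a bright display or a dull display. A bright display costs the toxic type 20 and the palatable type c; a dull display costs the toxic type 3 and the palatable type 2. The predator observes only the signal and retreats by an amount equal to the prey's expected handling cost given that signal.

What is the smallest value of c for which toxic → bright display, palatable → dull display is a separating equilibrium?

22

Under separation: bright display → toxic (pays 62); dull display → palatable (pays 42).
Toxic: 62 − 20 = 42 ≥ 42 − 3 = 39. Holds regardless of c. ✓
Palatable: 42 − 2 ≥ 62 − c, so c ≥ 62 − 40 = 22.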